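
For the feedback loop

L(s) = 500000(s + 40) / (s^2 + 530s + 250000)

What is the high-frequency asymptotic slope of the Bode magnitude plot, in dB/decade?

-20 dB/decade

Each pole contributes −20 dB/decade at high frequency; each zero contributes +20 dB/decade.
Net: 1 zero(s) − 2 pole(s) → -20 dB/decade.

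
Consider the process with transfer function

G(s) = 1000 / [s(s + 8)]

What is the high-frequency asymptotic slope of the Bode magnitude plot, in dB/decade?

-40 dB/decade

Each pole contributes −20 dB/decade at high frequency; each zero contributes +20 dB/decade.
Net: 0 zero(s) − 2 pole(s) → -40 dB/decade.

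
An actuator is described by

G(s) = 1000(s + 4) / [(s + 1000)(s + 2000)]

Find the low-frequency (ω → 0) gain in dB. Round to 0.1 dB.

-54.0 dB

G(0) = 1000·4 / (1000·2000) = 0.002
20 log₁₀(0.002) ≈ -53.98 dB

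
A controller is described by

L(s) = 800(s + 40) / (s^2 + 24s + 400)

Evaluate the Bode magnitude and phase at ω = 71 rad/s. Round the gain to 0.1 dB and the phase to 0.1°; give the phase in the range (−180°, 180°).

22.4 dB, -99.2°

At s = jω = j71:
zero (s+40): 40 + j71 → |·| = √(40²+71²) = √6641 ≈ 81.492, ∠ = arctan(71/40) ≈ 60.60°
quadratic: (j71)² + 24·j71 + 400 = -4641 + j1704 → |·| ≈ 4943.9, ∠ ≈ 159.84°
|L| = 800 · 81.492 / 4943.9 ≈ 13.187
Gain = 20 log₁₀(13.187) ≈ 22.40 dB
∠L = 60.60° − 159.84° = -99.24°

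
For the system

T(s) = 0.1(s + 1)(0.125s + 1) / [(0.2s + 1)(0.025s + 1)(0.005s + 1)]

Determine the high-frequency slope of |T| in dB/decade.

Each pole contributes −20 dB/decade at high frequency; each zero contributes +20 dB/decade.
Net: 2 zero(s) − 3 pole(s) → -20 dB/decade.

-20 dB/decade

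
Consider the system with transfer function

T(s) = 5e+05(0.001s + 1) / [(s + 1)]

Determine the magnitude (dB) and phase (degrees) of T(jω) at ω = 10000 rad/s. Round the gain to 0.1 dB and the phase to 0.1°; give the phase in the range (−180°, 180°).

At ω = 10000 rad/s:
zero (1 + j10000·0.001) = 1 + j10 → |·| ≈ 10.05, ∠ ≈ 84.29°
pole (1 + j10000·1) = 1 + j10000 → |·| ≈ 10000, ∠ ≈ 89.99°
|T| = 5e+05 · 10.05 / (10000) ≈ 502.5
Gain = 20 log₁₀(502.5) ≈ 54.02 dB
∠T = (84.29°) − (89.99°) = -5.70°

54.0 dB, -5.7°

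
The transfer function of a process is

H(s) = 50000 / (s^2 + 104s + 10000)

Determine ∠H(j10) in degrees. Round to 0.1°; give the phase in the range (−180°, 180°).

-6.0°

At s = jω = j10:
quadratic: (j10)² + 104·j10 + 10000 = 9900 + j1040 → |·| ≈ 9954.5, ∠ ≈ 6.00°
∠H = 0.00° − 6.00° = -6.00°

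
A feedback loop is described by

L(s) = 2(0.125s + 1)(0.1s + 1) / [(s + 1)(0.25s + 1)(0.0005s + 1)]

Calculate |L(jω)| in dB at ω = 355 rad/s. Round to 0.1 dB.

-20.1 dB

At ω = 355 rad/s:
zero (1 + j355·0.125) = 1 + j44.375 → |·| ≈ 44.386, ∠ ≈ 88.71°
zero (1 + j355·0.1) = 1 + j35.5 → |·| ≈ 35.514, ∠ ≈ 88.39°
pole (1 + j355·1) = 1 + j355 → |·| ≈ 355, ∠ ≈ 89.84°
pole (1 + j355·0.25) = 1 + j88.75 → |·| ≈ 88.756, ∠ ≈ 89.35°
pole (1 + j355·0.0005) = 1 + j0.1775 → |·| ≈ 1.0156, ∠ ≈ 10.07°
|L| = 2 · 44.386 · 35.514 / (355 · 88.756 · 1.0156) ≈ 0.098521
Gain = 20 log₁₀(0.098521) ≈ -20.13 dB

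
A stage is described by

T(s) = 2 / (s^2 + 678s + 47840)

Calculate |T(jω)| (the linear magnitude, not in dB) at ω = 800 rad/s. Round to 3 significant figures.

2.49e-06

Substitute s = j800:
Numerator: 2 = 2 + j0
Denominator: (j800)^2 + 678(j800) + 47840 = -592160 + j542400
|N| = √(2² + 0²) ≈ 2, ∠N ≈ 0.00°
|D| = √(592160² + 542400²) ≈ 8.0303e+05, ∠D ≈ 137.51°
|T| = 2 / 8.0303e+05 ≈ 2.4906e-06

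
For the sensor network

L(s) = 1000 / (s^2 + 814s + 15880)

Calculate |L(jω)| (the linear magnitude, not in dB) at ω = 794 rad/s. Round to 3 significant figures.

Substitute s = j794:
Numerator: 1000 = 1000 + j0
Denominator: (j794)^2 + 814(j794) + 15880 = -614556 + j646316
|N| = √(1000² + 0²) ≈ 1000, ∠N ≈ 0.00°
|D| = √(614556² + 646316²) ≈ 8.9185e+05, ∠D ≈ 133.56°
|L| = 1000 / 8.9185e+05 ≈ 0.0011213

0.00112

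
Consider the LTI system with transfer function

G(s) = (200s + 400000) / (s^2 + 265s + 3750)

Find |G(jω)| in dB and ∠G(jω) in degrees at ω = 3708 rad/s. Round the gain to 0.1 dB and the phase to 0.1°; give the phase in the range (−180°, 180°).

Substitute s = j3708:
Numerator: 200(j3708) + 400000 = 400000 + j741600
Denominator: (j3708)^2 + 265(j3708) + 3750 = -13745514 + j982620
|N| = √(400000² + 741600²) ≈ 8.426e+05, ∠N ≈ 61.66°
|D| = √(13745514² + 982620²) ≈ 1.3781e+07, ∠D ≈ 175.91°
|G| = 8.426e+05 / 1.3781e+07 ≈ 0.061142
Gain = 20 log₁₀(0.061142) ≈ -24.27 dB
∠G = 61.66° − 175.91° = -114.25°

-24.3 dB, -114.3°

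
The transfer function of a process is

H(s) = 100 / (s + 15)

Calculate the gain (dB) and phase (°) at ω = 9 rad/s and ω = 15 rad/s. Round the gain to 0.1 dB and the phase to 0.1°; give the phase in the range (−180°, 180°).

ω = 9: 15.1 dB, -31.0°; ω = 15: 13.5 dB, -45.0°

At s = jω = j9:
pole (s+15): 15 + j9 → |·| = √(15²+9²) = √306 ≈ 17.493, ∠ = arctan(9/15) ≈ 30.96°
|H| = 100 / 17.493 ≈ 5.7166
Gain = 20 log₁₀(5.7166) ≈ 15.14 dB
∠H = 0.00° − 30.96° = -30.96°

At s = jω = j15:
pole (s+15): 15 + j15 → |·| = √(15²+15²) = √450 ≈ 21.213, ∠ = arctan(15/15) ≈ 45.00°
|H| = 100 / 21.213 ≈ 4.7141
Gain = 20 log₁₀(4.7141) ≈ 13.47 dB
∠H = 0.00° − 45.00° = -45.00°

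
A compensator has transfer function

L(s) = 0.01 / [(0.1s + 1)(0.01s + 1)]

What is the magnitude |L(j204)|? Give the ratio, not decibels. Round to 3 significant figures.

At ω = 204 rad/s:
pole (1 + j204·0.1) = 1 + j20.4 → |·| ≈ 20.424, ∠ ≈ 87.19°
pole (1 + j204·0.01) = 1 + j2.04 → |·| ≈ 2.2719, ∠ ≈ 63.89°
|L| = 0.01 · 1 / (20.424 · 2.2719) ≈ 0.00021551

0.000216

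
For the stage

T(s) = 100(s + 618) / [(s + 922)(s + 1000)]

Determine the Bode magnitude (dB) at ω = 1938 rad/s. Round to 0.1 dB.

At s = jω = j1938:
zero (s+618): 618 + j1938 → |·| = √(618²+1938²) = √4137768 ≈ 2034.2, ∠ = arctan(1938/618) ≈ 72.31°
pole (s+922): 922 + j1938 → |·| = √(922²+1938²) = √4605928 ≈ 2146.1, ∠ = arctan(1938/922) ≈ 64.56°
pole (s+1000): 1000 + j1938 → |·| = √(1000²+1938²) = √4755844 ≈ 2180.8, ∠ = arctan(1938/1000) ≈ 62.71°
|T| = 100 · 2034.2 / 4.6802e+06 ≈ 0.043464
Gain = 20 log₁₀(0.043464) ≈ -27.24 dB

-27.2 dB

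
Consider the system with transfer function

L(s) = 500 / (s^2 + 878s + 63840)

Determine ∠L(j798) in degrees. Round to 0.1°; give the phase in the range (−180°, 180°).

Substitute s = j798:
Numerator: 500 = 500 + j0
Denominator: (j798)^2 + 878(j798) + 63840 = -572964 + j700644
|N| = √(500² + 0²) ≈ 500, ∠N ≈ 0.00°
|D| = √(572964² + 700644²) ≈ 9.0509e+05, ∠D ≈ 129.28°
∠L = 0.00° − 129.28° = -129.28°

-129.3°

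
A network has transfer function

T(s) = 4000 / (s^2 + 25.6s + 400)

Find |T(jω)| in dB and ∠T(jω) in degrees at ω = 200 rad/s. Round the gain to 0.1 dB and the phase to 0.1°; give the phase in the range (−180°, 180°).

At s = jω = j200:
quadratic: (j200)² + 25.6·j200 + 400 = -39600 + j5120 → |·| ≈ 39930, ∠ ≈ 172.63°
|T| = 4000 / 39930 ≈ 0.10018
Gain = 20 log₁₀(0.10018) ≈ -19.98 dB
∠T = 0.00° − 172.63° = -172.63°

-20.0 dB, -172.6°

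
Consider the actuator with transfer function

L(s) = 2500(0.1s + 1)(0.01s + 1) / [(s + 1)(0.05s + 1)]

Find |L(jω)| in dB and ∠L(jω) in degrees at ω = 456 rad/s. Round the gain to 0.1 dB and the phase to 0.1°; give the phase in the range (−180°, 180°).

34.2 dB, -11.0°

At ω = 456 rad/s:
zero (1 + j456·0.1) = 1 + j45.6 → |·| ≈ 45.611, ∠ ≈ 88.74°
zero (1 + j456·0.01) = 1 + j4.56 → |·| ≈ 4.6684, ∠ ≈ 77.63°
pole (1 + j456·1) = 1 + j456 → |·| ≈ 456, ∠ ≈ 89.87°
pole (1 + j456·0.05) = 1 + j22.8 → |·| ≈ 22.822, ∠ ≈ 87.49°
|L| = 2500 · 45.611 · 4.6684 / (456 · 22.822) ≈ 51.152
Gain = 20 log₁₀(51.152) ≈ 34.18 dB
∠L = (88.74° + 77.63°) − (89.87° + 87.49°) = -10.99°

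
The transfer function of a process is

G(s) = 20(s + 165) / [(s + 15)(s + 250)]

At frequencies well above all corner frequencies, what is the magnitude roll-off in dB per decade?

-20 dB/decade

Each pole contributes −20 dB/decade at high frequency; each zero contributes +20 dB/decade.
Net: 1 zero(s) − 2 pole(s) → -20 dB/decade.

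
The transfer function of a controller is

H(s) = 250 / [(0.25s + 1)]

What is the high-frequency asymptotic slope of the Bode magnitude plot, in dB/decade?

-20 dB/decade

Each pole contributes −20 dB/decade at high frequency; each zero contributes +20 dB/decade.
Net: 0 zero(s) − 1 pole(s) → -20 dB/decade.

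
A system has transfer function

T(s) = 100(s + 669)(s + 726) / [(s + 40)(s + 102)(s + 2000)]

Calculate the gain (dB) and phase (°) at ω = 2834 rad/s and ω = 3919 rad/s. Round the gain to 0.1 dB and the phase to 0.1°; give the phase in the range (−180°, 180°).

ω = 2834: -30.3 dB, -79.6°; ω = 3919: -32.6 dB, -81.1°

At s = jω = j2834:
zero (s+669): 669 + j2834 → |·| = √(669²+2834²) = √8479117 ≈ 2911.9, ∠ = arctan(2834/669) ≈ 76.72°
zero (s+726): 726 + j2834 → |·| = √(726²+2834²) = √8558632 ≈ 2925.5, ∠ = arctan(2834/726) ≈ 75.63°
pole (s+40): 40 + j2834 → |·| = √(40²+2834²) = √8033156 ≈ 2834.3, ∠ = arctan(2834/40) ≈ 89.19°
pole (s+102): 102 + j2834 → |·| = √(102²+2834²) = √8041960 ≈ 2835.8, ∠ = arctan(2834/102) ≈ 87.94°
pole (s+2000): 2000 + j2834 → |·| = √(2000²+2834²) = √12031556 ≈ 3468.7, ∠ = arctan(2834/2000) ≈ 54.79°
|T| = 100 · 8.5188e+06 / 2.788e+10 ≈ 0.030555
Gain = 20 log₁₀(0.030555) ≈ -30.30 dB
∠T = 152.35° − 231.92° = -79.57°

At s = jω = j3919:
zero (s+669): 669 + j3919 → |·| = √(669²+3919²) = √15806122 ≈ 3975.7, ∠ = arctan(3919/669) ≈ 80.31°
zero (s+726): 726 + j3919 → |·| = √(726²+3919²) = √15885637 ≈ 3985.7, ∠ = arctan(3919/726) ≈ 79.50°
pole (s+40): 40 + j3919 → |·| = √(40²+3919²) = √15360161 ≈ 3919.2, ∠ = arctan(3919/40) ≈ 89.42°
pole (s+102): 102 + j3919 → |·| = √(102²+3919²) = √15368965 ≈ 3920.3, ∠ = arctan(3919/102) ≈ 88.51°
pole (s+2000): 2000 + j3919 → |·| = √(2000²+3919²) = √19358561 ≈ 4399.8, ∠ = arctan(3919/2000) ≈ 62.96°
|T| = 100 · 1.5846e+07 / 6.76e+10 ≈ 0.023441
Gain = 20 log₁₀(0.023441) ≈ -32.60 dB
∠T = 159.81° − 240.89° = -81.08°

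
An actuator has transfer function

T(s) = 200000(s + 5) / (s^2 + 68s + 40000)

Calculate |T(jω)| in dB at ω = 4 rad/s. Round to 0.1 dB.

30.1 dB

At s = jω = j4:
zero (s+5): 5 + j4 → |·| = √(5²+4²) = √41 ≈ 6.4031, ∠ = arctan(4/5) ≈ 38.66°
quadratic: (j4)² + 68·j4 + 40000 = 39984 + j272 → |·| ≈ 39985, ∠ ≈ 0.39°
|T| = 200000 · 6.4031 / 39985 ≈ 32.028
Gain = 20 log₁₀(32.028) ≈ 30.11 dB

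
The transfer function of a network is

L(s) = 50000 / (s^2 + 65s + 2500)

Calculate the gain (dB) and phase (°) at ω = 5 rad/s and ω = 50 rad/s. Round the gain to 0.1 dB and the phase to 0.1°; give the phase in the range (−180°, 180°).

At s = jω = j5:
quadratic: (j5)² + 65·j5 + 2500 = 2475 + j325 → |·| ≈ 2496.2, ∠ ≈ 7.48°
|L| = 50000 / 2496.2 ≈ 20.03
Gain = 20 log₁₀(20.03) ≈ 26.03 dB
∠L = 0.00° − 7.48° = -7.48°

At s = jω = j50:
quadratic: (j50)² + 65·j50 + 2500 = 0 + j3250 → |·| ≈ 3250, ∠ ≈ 90.00°
|L| = 50000 / 3250 ≈ 15.385
Gain = 20 log₁₀(15.385) ≈ 23.74 dB
∠L = 0.00° − 90.00° = -90.00°

ω = 5: 26.0 dB, -7.5°; ω = 50: 23.7 dB, -90.0°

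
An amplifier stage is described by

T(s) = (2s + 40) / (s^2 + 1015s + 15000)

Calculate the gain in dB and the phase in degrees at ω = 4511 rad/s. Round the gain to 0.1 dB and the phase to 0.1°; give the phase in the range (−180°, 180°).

Substitute s = j4511:
Numerator: 2(j4511) + 40 = 40 + j9022
Denominator: (j4511)^2 + 1015(j4511) + 15000 = -20334121 + j4578665
|N| = √(40² + 9022²) ≈ 9022.1, ∠N ≈ 89.75°
|D| = √(20334121² + 4578665²) ≈ 2.0843e+07, ∠D ≈ 167.31°
|T| = 9022.1 / 2.0843e+07 ≈ 0.00043286
Gain = 20 log₁₀(0.00043286) ≈ -67.27 dB
∠T = 89.75° − 167.31° = -77.56°

-67.3 dB, -77.6°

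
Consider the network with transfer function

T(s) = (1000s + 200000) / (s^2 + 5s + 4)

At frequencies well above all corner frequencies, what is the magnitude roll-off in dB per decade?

-20 dB/decade

Each pole contributes −20 dB/decade at high frequency; each zero contributes +20 dB/decade.
Net: 1 zero(s) − 2 pole(s) → -20 dB/decade.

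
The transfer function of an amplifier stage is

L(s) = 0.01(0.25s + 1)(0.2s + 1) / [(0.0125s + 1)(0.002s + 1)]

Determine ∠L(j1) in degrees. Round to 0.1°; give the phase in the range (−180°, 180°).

24.5°

At ω = 1 rad/s:
zero (1 + j1·0.25) = 1 + j0.25 → |·| ≈ 1.0308, ∠ ≈ 14.04°
zero (1 + j1·0.2) = 1 + j0.2 → |·| ≈ 1.0198, ∠ ≈ 11.31°
pole (1 + j1·0.0125) = 1 + j0.0125 → |·| ≈ 1.0001, ∠ ≈ 0.72°
pole (1 + j1·0.002) = 1 + j0.002 → |·| ≈ 1, ∠ ≈ 0.11°
∠L = (14.04° + 11.31°) − (0.72° + 0.11°) = 24.52°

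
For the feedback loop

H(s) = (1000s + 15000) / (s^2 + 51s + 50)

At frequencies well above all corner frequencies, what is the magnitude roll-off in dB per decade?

-20 dB/decade

Each pole contributes −20 dB/decade at high frequency; each zero contributes +20 dB/decade.
Net: 1 zero(s) − 2 pole(s) → -20 dB/decade.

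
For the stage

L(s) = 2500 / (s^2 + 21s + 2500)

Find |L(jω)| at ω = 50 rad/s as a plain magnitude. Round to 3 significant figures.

2.38

At s = jω = j50:
quadratic: (j50)² + 21·j50 + 2500 = 0 + j1050 → |·| ≈ 1050, ∠ ≈ 90.00°
|L| = 2500 / 1050 ≈ 2.381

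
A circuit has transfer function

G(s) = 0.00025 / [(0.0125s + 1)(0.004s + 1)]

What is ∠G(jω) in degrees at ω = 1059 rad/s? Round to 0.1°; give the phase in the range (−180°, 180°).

At ω = 1059 rad/s:
pole (1 + j1059·0.0125) = 1 + j13.2375 → |·| ≈ 13.275, ∠ ≈ 85.68°
pole (1 + j1059·0.004) = 1 + j4.236 → |·| ≈ 4.3524, ∠ ≈ 76.72°
∠G = (0°) − (85.68° + 76.72°) = -162.40°

-162.4°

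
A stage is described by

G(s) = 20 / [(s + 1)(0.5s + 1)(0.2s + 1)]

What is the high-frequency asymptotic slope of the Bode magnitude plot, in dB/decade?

-60 dB/decade

Each pole contributes −20 dB/decade at high frequency; each zero contributes +20 dB/decade.
Net: 0 zero(s) − 3 pole(s) → -60 dB/decade.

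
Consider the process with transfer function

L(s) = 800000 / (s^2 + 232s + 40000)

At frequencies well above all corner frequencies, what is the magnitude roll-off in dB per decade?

Each pole contributes −20 dB/decade at high frequency; each zero contributes +20 dB/decade.
Net: 0 zero(s) − 2 pole(s) → -40 dB/decade.

-40 dB/decade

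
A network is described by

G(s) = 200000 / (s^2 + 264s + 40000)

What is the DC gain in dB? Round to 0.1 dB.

14.0 dB

G(0) = 200000 / 40000 = 5
20 log₁₀(5) ≈ 13.98 dB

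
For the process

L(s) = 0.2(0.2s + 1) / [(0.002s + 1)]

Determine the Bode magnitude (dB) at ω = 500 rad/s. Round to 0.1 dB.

At ω = 500 rad/s:
zero (1 + j500·0.2) = 1 + j100 → |·| ≈ 100, ∠ ≈ 89.43°
pole (1 + j500·0.002) = 1 + j1 → |·| ≈ 1.4142, ∠ ≈ 45.00°
|L| = 0.2 · 100 / (1.4142) ≈ 14.142
Gain = 20 log₁₀(14.142) ≈ 23.01 dB

23.0 dB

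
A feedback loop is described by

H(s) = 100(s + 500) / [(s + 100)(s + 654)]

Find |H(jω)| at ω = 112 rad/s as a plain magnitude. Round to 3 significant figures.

0.514

At s = jω = j112:
zero (s+500): 500 + j112 → |·| = √(500²+112²) = √262544 ≈ 512.39, ∠ = arctan(112/500) ≈ 12.63°
pole (s+100): 100 + j112 → |·| = √(100²+112²) = √22544 ≈ 150.15, ∠ = arctan(112/100) ≈ 48.24°
pole (s+654): 654 + j112 → |·| = √(654²+112²) = √440260 ≈ 663.52, ∠ = arctan(112/654) ≈ 9.72°
|H| = 100 · 512.39 / 99628 ≈ 0.5143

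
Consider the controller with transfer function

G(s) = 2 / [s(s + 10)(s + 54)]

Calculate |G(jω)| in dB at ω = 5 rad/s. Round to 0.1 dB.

-63.6 dB

At s = jω = j5:
pole (s+10): 10 + j5 → |·| = √(10²+5²) = √125 ≈ 11.18, ∠ = arctan(5/10) ≈ 26.57°
pole (s+54): 54 + j5 → |·| = √(54²+5²) = √2941 ≈ 54.231, ∠ = arctan(5/54) ≈ 5.29°
pole at origin: |s| = 5, ∠ = 90.00° (in denominator)
|G| = 2 / 3031.5 ≈ 0.00065974
Gain = 20 log₁₀(0.00065974) ≈ -63.61 dB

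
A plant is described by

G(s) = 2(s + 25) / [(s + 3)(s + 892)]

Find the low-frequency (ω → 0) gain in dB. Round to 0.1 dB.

-34.6 dB

G(0) = 2·25 / (3·892) ≈ 0.018685
20 log₁₀(0.018685) ≈ -34.57 dB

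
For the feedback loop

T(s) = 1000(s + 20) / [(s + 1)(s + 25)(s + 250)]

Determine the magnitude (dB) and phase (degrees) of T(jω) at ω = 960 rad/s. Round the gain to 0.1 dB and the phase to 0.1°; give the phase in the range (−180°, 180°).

-59.6 dB, -165.0°

At s = jω = j960:
zero (s+20): 20 + j960 → |·| = √(20²+960²) = √922000 ≈ 960.21, ∠ = arctan(960/20) ≈ 88.81°
pole (s+1): 1 + j960 → |·| = √(1²+960²) = √921601 ≈ 960, ∠ = arctan(960/1) ≈ 89.94°
pole (s+25): 25 + j960 → |·| = √(25²+960²) = √922225 ≈ 960.33, ∠ = arctan(960/25) ≈ 88.51°
pole (s+250): 250 + j960 → |·| = √(250²+960²) = √984100 ≈ 992.02, ∠ = arctan(960/250) ≈ 75.40°
|T| = 1000 · 960.21 / 9.1456e+08 ≈ 0.0010499
Gain = 20 log₁₀(0.0010499) ≈ -59.58 dB
∠T = 88.81° − 253.85° = -165.04°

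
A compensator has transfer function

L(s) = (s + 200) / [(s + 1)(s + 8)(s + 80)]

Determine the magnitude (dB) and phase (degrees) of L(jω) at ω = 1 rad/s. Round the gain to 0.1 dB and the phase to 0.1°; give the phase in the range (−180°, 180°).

-13.2 dB, -52.6°

At s = jω = j1:
zero (s+200): 200 + j1 → |·| = √(200²+1²) = √40001 ≈ 200, ∠ = arctan(1/200) ≈ 0.29°
pole (s+1): 1 + j1 → |·| = √(1²+1²) = √2 ≈ 1.4142, ∠ = arctan(1/1) ≈ 45.00°
pole (s+8): 8 + j1 → |·| = √(8²+1²) = √65 ≈ 8.0623, ∠ = arctan(1/8) ≈ 7.13°
pole (s+80): 80 + j1 → |·| = √(80²+1²) = √6401 ≈ 80.006, ∠ = arctan(1/80) ≈ 0.72°
|L| = 1 · 200 / 912.2 ≈ 0.21925
Gain = 20 log₁₀(0.21925) ≈ -13.18 dB
∠L = 0.29° − 52.85° = -52.56°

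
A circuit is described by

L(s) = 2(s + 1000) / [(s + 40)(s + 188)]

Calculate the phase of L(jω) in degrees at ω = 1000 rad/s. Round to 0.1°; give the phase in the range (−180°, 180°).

-122.1°

At s = jω = j1000:
zero (s+1000): 1000 + j1000 → |·| = √(1000²+1000²) = √2000000 ≈ 1414.2, ∠ = arctan(1000/1000) ≈ 45.00°
pole (s+40): 40 + j1000 → |·| = √(40²+1000²) = √1001600 ≈ 1000.8, ∠ = arctan(1000/40) ≈ 87.71°
pole (s+188): 188 + j1000 → |·| = √(188²+1000²) = √1035344 ≈ 1017.5, ∠ = arctan(1000/188) ≈ 79.35°
∠L = 45.00° − 167.06° = -122.06°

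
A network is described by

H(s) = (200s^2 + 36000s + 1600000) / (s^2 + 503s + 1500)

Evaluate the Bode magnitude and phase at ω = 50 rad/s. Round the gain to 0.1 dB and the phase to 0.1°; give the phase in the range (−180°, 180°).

Substitute s = j50:
Numerator: 200(j50)^2 + 36000(j50) + 1600000 = 1100000 + j1800000
Denominator: (j50)^2 + 503(j50) + 1500 = -1000 + j25150
|N| = √(1100000² + 1800000²) ≈ 2.1095e+06, ∠N ≈ 58.57°
|D| = √(1000² + 25150²) ≈ 25170, ∠D ≈ 92.28°
|H| = 2.1095e+06 / 25170 ≈ 83.81
Gain = 20 log₁₀(83.81) ≈ 38.47 dB
∠H = 58.57° − 92.28° = -33.71°

38.5 dB, -33.7°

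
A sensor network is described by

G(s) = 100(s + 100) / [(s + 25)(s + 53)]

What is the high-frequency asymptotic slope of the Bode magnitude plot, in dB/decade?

Each pole contributes −20 dB/decade at high frequency; each zero contributes +20 dB/decade.
Net: 1 zero(s) − 2 pole(s) → -20 dB/decade.

-20 dB/decade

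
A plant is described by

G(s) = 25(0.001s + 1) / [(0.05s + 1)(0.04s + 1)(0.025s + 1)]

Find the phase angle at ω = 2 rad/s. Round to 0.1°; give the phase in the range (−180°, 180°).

At ω = 2 rad/s:
zero (1 + j2·0.001) = 1 + j0.002 → |·| ≈ 1, ∠ ≈ 0.11°
pole (1 + j2·0.05) = 1 + j0.1 → |·| ≈ 1.005, ∠ ≈ 5.71°
pole (1 + j2·0.04) = 1 + j0.08 → |·| ≈ 1.0032, ∠ ≈ 4.57°
pole (1 + j2·0.025) = 1 + j0.05 → |·| ≈ 1.0012, ∠ ≈ 2.86°
∠G = (0.11°) − (5.71° + 4.57° + 2.86°) = -13.03°

-13.0°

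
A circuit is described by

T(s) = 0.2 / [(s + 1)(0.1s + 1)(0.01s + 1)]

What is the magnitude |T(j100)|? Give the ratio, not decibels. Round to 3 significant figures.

At ω = 100 rad/s:
pole (1 + j100·1) = 1 + j100 → |·| ≈ 100, ∠ ≈ 89.43°
pole (1 + j100·0.1) = 1 + j10 → |·| ≈ 10.05, ∠ ≈ 84.29°
pole (1 + j100·0.01) = 1 + j1 → |·| ≈ 1.4142, ∠ ≈ 45.00°
|T| = 0.2 · 1 / (100 · 10.05 · 1.4142) ≈ 0.00014072

0.000141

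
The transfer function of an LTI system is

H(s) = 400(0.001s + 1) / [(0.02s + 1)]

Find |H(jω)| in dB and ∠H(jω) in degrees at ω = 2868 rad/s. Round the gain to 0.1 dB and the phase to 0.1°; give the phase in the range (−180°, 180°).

26.5 dB, -18.2°

At ω = 2868 rad/s:
zero (1 + j2868·0.001) = 1 + j2.868 → |·| ≈ 3.0373, ∠ ≈ 70.78°
pole (1 + j2868·0.02) = 1 + j57.36 → |·| ≈ 57.369, ∠ ≈ 89.00°
|H| = 400 · 3.0373 / (57.369) ≈ 21.177
Gain = 20 log₁₀(21.177) ≈ 26.52 dB
∠H = (70.78°) − (89.00°) = -18.22°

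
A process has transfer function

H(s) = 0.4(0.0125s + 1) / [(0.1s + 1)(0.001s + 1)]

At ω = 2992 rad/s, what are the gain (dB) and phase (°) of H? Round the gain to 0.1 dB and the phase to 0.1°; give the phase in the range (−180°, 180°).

-36.0 dB, -72.9°

At ω = 2992 rad/s:
zero (1 + j2992·0.0125) = 1 + j37.4 → |·| ≈ 37.413, ∠ ≈ 88.47°
pole (1 + j2992·0.1) = 1 + j299.2 → |·| ≈ 299.2, ∠ ≈ 89.81°
pole (1 + j2992·0.001) = 1 + j2.992 → |·| ≈ 3.1547, ∠ ≈ 71.52°
|H| = 0.4 · 37.413 / (299.2 · 3.1547) ≈ 0.015855
Gain = 20 log₁₀(0.015855) ≈ -36.00 dB
∠H = (88.47°) − (89.81° + 71.52°) = -72.86°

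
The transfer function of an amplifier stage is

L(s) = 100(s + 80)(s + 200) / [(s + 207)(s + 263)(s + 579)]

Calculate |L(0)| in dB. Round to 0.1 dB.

-25.9 dB

L(0) = 100·80·200 / (207·263·579) ≈ 0.050759
20 log₁₀(0.050759) ≈ -25.89 dB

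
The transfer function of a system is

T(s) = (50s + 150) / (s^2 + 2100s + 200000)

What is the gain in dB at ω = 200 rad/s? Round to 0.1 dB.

-33.1 dB

Substitute s = j200:
Numerator: 50(j200) + 150 = 150 + j10000
Denominator: (j200)^2 + 2100(j200) + 200000 = 160000 + j420000
|N| = √(150² + 10000²) ≈ 10001, ∠N ≈ 89.14°
|D| = √(160000² + 420000²) ≈ 4.4944e+05, ∠D ≈ 69.15°
|T| = 10001 / 4.4944e+05 ≈ 0.022252
Gain = 20 log₁₀(0.022252) ≈ -33.05 dB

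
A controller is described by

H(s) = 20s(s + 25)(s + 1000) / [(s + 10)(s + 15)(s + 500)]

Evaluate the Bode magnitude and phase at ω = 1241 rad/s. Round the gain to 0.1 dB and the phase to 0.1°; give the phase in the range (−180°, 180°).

27.5 dB, -16.9°

At s = jω = j1241:
zero (s+25): 25 + j1241 → |·| = √(25²+1241²) = √1540706 ≈ 1241.3, ∠ = arctan(1241/25) ≈ 88.85°
zero (s+1000): 1000 + j1241 → |·| = √(1000²+1241²) = √2540081 ≈ 1593.8, ∠ = arctan(1241/1000) ≈ 51.14°
zero at origin: s = j1241 → |·| = 1241, ∠ = 90.00°
pole (s+10): 10 + j1241 → |·| = √(10²+1241²) = √1540181 ≈ 1241, ∠ = arctan(1241/10) ≈ 89.54°
pole (s+15): 15 + j1241 → |·| = √(15²+1241²) = √1540306 ≈ 1241.1, ∠ = arctan(1241/15) ≈ 89.31°
pole (s+500): 500 + j1241 → |·| = √(500²+1241²) = √1790081 ≈ 1337.9, ∠ = arctan(1241/500) ≈ 68.06°
|H| = 20 · 2.4552e+09 / 2.0606e+09 ≈ 23.83
Gain = 20 log₁₀(23.83) ≈ 27.54 dB
∠H = 229.99° − 246.91° = -16.92°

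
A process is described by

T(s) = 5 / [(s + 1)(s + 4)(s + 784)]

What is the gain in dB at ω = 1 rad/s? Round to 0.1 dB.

-59.2 dB

At s = jω = j1:
pole (s+1): 1 + j1 → |·| = √(1²+1²) = √2 ≈ 1.4142, ∠ = arctan(1/1) ≈ 45.00°
pole (s+4): 4 + j1 → |·| = √(4²+1²) = √17 ≈ 4.1231, ∠ = arctan(1/4) ≈ 14.04°
pole (s+784): 784 + j1 → |·| = √(784²+1²) = √614657 ≈ 784, ∠ = arctan(1/784) ≈ 0.07°
|T| = 5 / 4571.4 ≈ 0.0010938
Gain = 20 log₁₀(0.0010938) ≈ -59.22 dB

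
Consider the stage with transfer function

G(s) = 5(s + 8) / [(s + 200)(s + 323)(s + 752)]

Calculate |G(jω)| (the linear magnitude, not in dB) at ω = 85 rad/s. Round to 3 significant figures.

At s = jω = j85:
zero (s+8): 8 + j85 → |·| = √(8²+85²) = √7289 ≈ 85.376, ∠ = arctan(85/8) ≈ 84.62°
pole (s+200): 200 + j85 → |·| = √(200²+85²) = √47225 ≈ 217.31, ∠ = arctan(85/200) ≈ 23.03°
pole (s+323): 323 + j85 → |·| = √(323²+85²) = √111554 ≈ 334, ∠ = arctan(85/323) ≈ 14.74°
pole (s+752): 752 + j85 → |·| = √(752²+85²) = √572729 ≈ 756.79, ∠ = arctan(85/752) ≈ 6.45°
|G| = 5 · 85.376 / 5.4929e+07 ≈ 7.7715e-06

7.77e-06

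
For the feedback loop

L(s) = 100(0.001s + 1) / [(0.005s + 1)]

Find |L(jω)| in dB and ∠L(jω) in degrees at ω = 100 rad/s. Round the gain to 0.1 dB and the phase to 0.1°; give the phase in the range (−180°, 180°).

At ω = 100 rad/s:
zero (1 + j100·0.001) = 1 + j0.1 → |·| ≈ 1.005, ∠ ≈ 5.71°
pole (1 + j100·0.005) = 1 + j0.5 → |·| ≈ 1.118, ∠ ≈ 26.57°
|L| = 100 · 1.005 / (1.118) ≈ 89.893
Gain = 20 log₁₀(89.893) ≈ 39.07 dB
∠L = (5.71°) − (26.57°) = -20.86°

39.1 dB, -20.9°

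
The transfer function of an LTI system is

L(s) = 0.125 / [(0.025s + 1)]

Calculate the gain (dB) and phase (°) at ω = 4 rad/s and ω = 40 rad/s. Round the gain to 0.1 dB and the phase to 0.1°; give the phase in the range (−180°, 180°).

At ω = 4 rad/s:
pole (1 + j4·0.025) = 1 + j0.1 → |·| ≈ 1.005, ∠ ≈ 5.71°
|L| = 0.125 · 1 / (1.005) ≈ 0.12438
Gain = 20 log₁₀(0.12438) ≈ -18.10 dB
∠L = (0°) − (5.71°) = -5.71°

At ω = 40 rad/s:
pole (1 + j40·0.025) = 1 + j1 → |·| ≈ 1.4142, ∠ ≈ 45.00°
|L| = 0.125 · 1 / (1.4142) ≈ 0.088389
Gain = 20 log₁₀(0.088389) ≈ -21.07 dB
∠L = (0°) − (45.00°) = -45.00°

ω = 4: -18.1 dB, -5.7°; ω = 40: -21.1 dB, -45.0°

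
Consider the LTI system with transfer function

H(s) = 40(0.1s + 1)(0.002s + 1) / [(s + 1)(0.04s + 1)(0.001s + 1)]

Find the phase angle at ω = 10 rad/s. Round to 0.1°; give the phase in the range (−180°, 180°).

At ω = 10 rad/s:
zero (1 + j10·0.1) = 1 + j1 → |·| ≈ 1.4142, ∠ ≈ 45.00°
zero (1 + j10·0.002) = 1 + j0.02 → |·| ≈ 1.0002, ∠ ≈ 1.15°
pole (1 + j10·1) = 1 + j10 → |·| ≈ 10.05, ∠ ≈ 84.29°
pole (1 + j10·0.04) = 1 + j0.4 → |·| ≈ 1.077, ∠ ≈ 21.80°
pole (1 + j10·0.001) = 1 + j0.01 → |·| ≈ 1, ∠ ≈ 0.57°
∠H = (45.00° + 1.15°) − (84.29° + 21.80° + 0.57°) = -60.51°

-60.5°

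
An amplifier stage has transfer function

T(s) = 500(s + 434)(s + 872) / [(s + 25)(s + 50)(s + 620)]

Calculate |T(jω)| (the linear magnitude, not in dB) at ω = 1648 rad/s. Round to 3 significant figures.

At s = jω = j1648:
zero (s+434): 434 + j1648 → |·| = √(434²+1648²) = √2904260 ≈ 1704.2, ∠ = arctan(1648/434) ≈ 75.25°
zero (s+872): 872 + j1648 → |·| = √(872²+1648²) = √3476288 ≈ 1864.5, ∠ = arctan(1648/872) ≈ 62.12°
pole (s+25): 25 + j1648 → |·| = √(25²+1648²) = √2716529 ≈ 1648.2, ∠ = arctan(1648/25) ≈ 89.13°
pole (s+50): 50 + j1648 → |·| = √(50²+1648²) = √2718404 ≈ 1648.8, ∠ = arctan(1648/50) ≈ 88.26°
pole (s+620): 620 + j1648 → |·| = √(620²+1648²) = √3100304 ≈ 1760.8, ∠ = arctan(1648/620) ≈ 69.38°
|T| = 500 · 3.1775e+06 / 4.7851e+09 ≈ 0.33202

0.332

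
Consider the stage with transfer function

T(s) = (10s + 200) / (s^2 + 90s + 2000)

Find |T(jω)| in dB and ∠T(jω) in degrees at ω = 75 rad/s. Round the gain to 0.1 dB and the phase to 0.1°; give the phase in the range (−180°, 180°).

Substitute s = j75:
Numerator: 10(j75) + 200 = 200 + j750
Denominator: (j75)^2 + 90(j75) + 2000 = -3625 + j6750
|N| = √(200² + 750²) ≈ 776.21, ∠N ≈ 75.07°
|D| = √(3625² + 6750²) ≈ 7661.8, ∠D ≈ 118.24°
|T| = 776.21 / 7661.8 ≈ 0.10131
Gain = 20 log₁₀(0.10131) ≈ -19.89 dB
∠T = 75.07° − 118.24° = -43.17°

-19.9 dB, -43.2°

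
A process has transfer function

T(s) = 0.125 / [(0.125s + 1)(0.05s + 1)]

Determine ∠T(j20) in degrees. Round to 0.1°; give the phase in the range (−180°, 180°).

At ω = 20 rad/s:
pole (1 + j20·0.125) = 1 + j2.5 → |·| ≈ 2.6926, ∠ ≈ 68.20°
pole (1 + j20·0.05) = 1 + j1 → |·| ≈ 1.4142, ∠ ≈ 45.00°
∠T = (0°) − (68.20° + 45.00°) = -113.20°

-113.2°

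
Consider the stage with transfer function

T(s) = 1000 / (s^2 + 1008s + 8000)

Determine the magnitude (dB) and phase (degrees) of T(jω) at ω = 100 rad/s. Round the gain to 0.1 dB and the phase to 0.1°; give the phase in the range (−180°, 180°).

-40.1 dB, -91.1°

Substitute s = j100:
Numerator: 1000 = 1000 + j0
Denominator: (j100)^2 + 1008(j100) + 8000 = -2000 + j100800
|N| = √(1000² + 0²) ≈ 1000, ∠N ≈ 0.00°
|D| = √(2000² + 100800²) ≈ 1.0082e+05, ∠D ≈ 91.14°
|T| = 1000 / 1.0082e+05 ≈ 0.0099187
Gain = 20 log₁₀(0.0099187) ≈ -40.07 dB
∠T = 0.00° − 91.14° = -91.14°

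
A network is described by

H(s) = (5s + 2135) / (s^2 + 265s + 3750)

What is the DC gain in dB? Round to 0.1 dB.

H(0) = 2135 / 3750 ≈ 0.56933
20 log₁₀(0.56933) ≈ -4.89 dB

-4.9 dB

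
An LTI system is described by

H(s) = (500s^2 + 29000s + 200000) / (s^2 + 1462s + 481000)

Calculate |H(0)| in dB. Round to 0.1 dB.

-7.6 dB

H(0) = 200000 / 481000 ≈ 0.4158
20 log₁₀(0.4158) ≈ -7.62 dB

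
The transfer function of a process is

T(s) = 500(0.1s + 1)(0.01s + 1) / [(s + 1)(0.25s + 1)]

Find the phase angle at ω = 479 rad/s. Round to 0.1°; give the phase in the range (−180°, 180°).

At ω = 479 rad/s:
zero (1 + j479·0.1) = 1 + j47.9 → |·| ≈ 47.91, ∠ ≈ 88.80°
zero (1 + j479·0.01) = 1 + j4.79 → |·| ≈ 4.8933, ∠ ≈ 78.21°
pole (1 + j479·1) = 1 + j479 → |·| ≈ 479, ∠ ≈ 89.88°
pole (1 + j479·0.25) = 1 + j119.75 → |·| ≈ 119.75, ∠ ≈ 89.52°
∠T = (88.80° + 78.21°) − (89.88° + 89.52°) = -12.39°

-12.4°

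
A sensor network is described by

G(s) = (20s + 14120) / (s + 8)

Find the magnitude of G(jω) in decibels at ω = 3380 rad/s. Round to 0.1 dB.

Substitute s = j3380:
Numerator: 20(j3380) + 14120 = 14120 + j67600
Denominator: (j3380) + 8 = 8 + j3380
|N| = √(14120² + 67600²) ≈ 69059, ∠N ≈ 78.20°
|D| = √(8² + 3380²) ≈ 3380, ∠D ≈ 89.86°
|G| = 69059 / 3380 ≈ 20.432
Gain = 20 log₁₀(20.432) ≈ 26.21 dB

26.2 dB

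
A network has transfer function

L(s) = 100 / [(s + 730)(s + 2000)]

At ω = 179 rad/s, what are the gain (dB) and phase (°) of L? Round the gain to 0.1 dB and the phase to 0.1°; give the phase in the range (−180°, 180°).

-83.6 dB, -18.9°

At s = jω = j179:
pole (s+730): 730 + j179 → |·| = √(730²+179²) = √564941 ≈ 751.63, ∠ = arctan(179/730) ≈ 13.78°
pole (s+2000): 2000 + j179 → |·| = √(2000²+179²) = √4032041 ≈ 2008, ∠ = arctan(179/2000) ≈ 5.11°
|L| = 100 / 1.5093e+06 ≈ 6.6256e-05
Gain = 20 log₁₀(6.6256e-05) ≈ -83.58 dB
∠L = 0.00° − 18.89° = -18.89°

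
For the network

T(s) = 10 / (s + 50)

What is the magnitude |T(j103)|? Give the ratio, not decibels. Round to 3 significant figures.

0.0873

At s = jω = j103:
pole (s+50): 50 + j103 → |·| = √(50²+103²) = √13109 ≈ 114.49, ∠ = arctan(103/50) ≈ 64.11°
|T| = 10 / 114.49 ≈ 0.087344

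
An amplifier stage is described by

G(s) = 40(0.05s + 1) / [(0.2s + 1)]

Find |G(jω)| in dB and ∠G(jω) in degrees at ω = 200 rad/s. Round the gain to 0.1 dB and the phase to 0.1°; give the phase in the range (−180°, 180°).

At ω = 200 rad/s:
zero (1 + j200·0.05) = 1 + j10 → |·| ≈ 10.05, ∠ ≈ 84.29°
pole (1 + j200·0.2) = 1 + j40 → |·| ≈ 40.012, ∠ ≈ 88.57°
|G| = 40 · 10.05 / (40.012) ≈ 10.047
Gain = 20 log₁₀(10.047) ≈ 20.04 dB
∠G = (84.29°) − (88.57°) = -4.28°

20.0 dB, -4.3°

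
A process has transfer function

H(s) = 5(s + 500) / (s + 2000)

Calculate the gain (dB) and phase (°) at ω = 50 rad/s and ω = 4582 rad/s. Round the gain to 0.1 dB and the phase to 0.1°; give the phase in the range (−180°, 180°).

ω = 50: 2.0 dB, 4.3°; ω = 4582: 13.3 dB, 17.4°

At s = jω = j50:
zero (s+500): 500 + j50 → |·| = √(500²+50²) = √252500 ≈ 502.49, ∠ = arctan(50/500) ≈ 5.71°
pole (s+2000): 2000 + j50 → |·| = √(2000²+50²) = √4002500 ≈ 2000.6, ∠ = arctan(50/2000) ≈ 1.43°
|H| = 5 · 502.49 / 2000.6 ≈ 1.2558
Gain = 20 log₁₀(1.2558) ≈ 1.98 dB
∠H = 5.71° − 1.43° = 4.28°

At s = jω = j4582:
zero (s+500): 500 + j4582 → |·| = √(500²+4582²) = √21244724 ≈ 4609.2, ∠ = arctan(4582/500) ≈ 83.77°
pole (s+2000): 2000 + j4582 → |·| = √(2000²+4582²) = √24994724 ≈ 4999.5, ∠ = arctan(4582/2000) ≈ 66.42°
|H| = 5 · 4609.2 / 4999.5 ≈ 4.6097
Gain = 20 log₁₀(4.6097) ≈ 13.27 dB
∠H = 83.77° − 66.42° = 17.35°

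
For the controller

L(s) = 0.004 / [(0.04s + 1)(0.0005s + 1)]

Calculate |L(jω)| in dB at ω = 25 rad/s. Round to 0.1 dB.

At ω = 25 rad/s:
pole (1 + j25·0.04) = 1 + j1 → |·| ≈ 1.4142, ∠ ≈ 45.00°
pole (1 + j25·0.0005) = 1 + j0.0125 → |·| ≈ 1.0001, ∠ ≈ 0.72°
|L| = 0.004 · 1 / (1.4142 · 1.0001) ≈ 0.0028282
Gain = 20 log₁₀(0.0028282) ≈ -50.97 dB

-51.0 dB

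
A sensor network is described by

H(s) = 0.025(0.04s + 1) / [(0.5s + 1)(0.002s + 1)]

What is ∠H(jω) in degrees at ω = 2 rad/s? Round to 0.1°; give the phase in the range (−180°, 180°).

At ω = 2 rad/s:
zero (1 + j2·0.04) = 1 + j0.08 → |·| ≈ 1.0032, ∠ ≈ 4.57°
pole (1 + j2·0.5) = 1 + j1 → |·| ≈ 1.4142, ∠ ≈ 45.00°
pole (1 + j2·0.002) = 1 + j0.004 → |·| ≈ 1, ∠ ≈ 0.23°
∠H = (4.57°) − (45.00° + 0.23°) = -40.66°

-40.7°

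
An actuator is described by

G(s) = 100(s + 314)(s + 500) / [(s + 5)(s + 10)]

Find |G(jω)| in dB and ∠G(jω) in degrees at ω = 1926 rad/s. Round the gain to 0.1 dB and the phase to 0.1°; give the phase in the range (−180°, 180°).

At s = jω = j1926:
zero (s+314): 314 + j1926 → |·| = √(314²+1926²) = √3808072 ≈ 1951.4, ∠ = arctan(1926/314) ≈ 80.74°
zero (s+500): 500 + j1926 → |·| = √(500²+1926²) = √3959476 ≈ 1989.8, ∠ = arctan(1926/500) ≈ 75.45°
pole (s+5): 5 + j1926 → |·| = √(5²+1926²) = √3709501 ≈ 1926, ∠ = arctan(1926/5) ≈ 89.85°
pole (s+10): 10 + j1926 → |·| = √(10²+1926²) = √3709576 ≈ 1926, ∠ = arctan(1926/10) ≈ 89.70°
|G| = 100 · 3.8829e+06 / 3.7095e+06 ≈ 104.67
Gain = 20 log₁₀(104.67) ≈ 40.40 dB
∠G = 156.19° − 179.55° = -23.36°

40.4 dB, -23.4°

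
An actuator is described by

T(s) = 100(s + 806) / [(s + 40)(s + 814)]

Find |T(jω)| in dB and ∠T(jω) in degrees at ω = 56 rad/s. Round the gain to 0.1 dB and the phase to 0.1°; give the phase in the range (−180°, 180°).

At s = jω = j56:
zero (s+806): 806 + j56 → |·| = √(806²+56²) = √652772 ≈ 807.94, ∠ = arctan(56/806) ≈ 3.97°
pole (s+40): 40 + j56 → |·| = √(40²+56²) = √4736 ≈ 68.819, ∠ = arctan(56/40) ≈ 54.46°
pole (s+814): 814 + j56 → |·| = √(814²+56²) = √665732 ≈ 815.92, ∠ = arctan(56/814) ≈ 3.94°
|T| = 100 · 807.94 / 56151 ≈ 1.4389
Gain = 20 log₁₀(1.4389) ≈ 3.16 dB
∠T = 3.97° − 58.40° = -54.43°

3.2 dB, -54.4°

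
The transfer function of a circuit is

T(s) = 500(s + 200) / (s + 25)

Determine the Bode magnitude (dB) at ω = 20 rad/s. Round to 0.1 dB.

At s = jω = j20:
zero (s+200): 200 + j20 → |·| = √(200²+20²) = √40400 ≈ 201, ∠ = arctan(20/200) ≈ 5.71°
pole (s+25): 25 + j20 → |·| = √(25²+20²) = √1025 ≈ 32.016, ∠ = arctan(20/25) ≈ 38.66°
|T| = 500 · 201 / 32.016 ≈ 3139.1
Gain = 20 log₁₀(3139.1) ≈ 69.94 dB

69.9 dB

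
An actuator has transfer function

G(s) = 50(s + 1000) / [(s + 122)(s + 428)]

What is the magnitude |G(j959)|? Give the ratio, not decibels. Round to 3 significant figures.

At s = jω = j959:
zero (s+1000): 1000 + j959 → |·| = √(1000²+959²) = √1919681 ≈ 1385.5, ∠ = arctan(959/1000) ≈ 43.80°
pole (s+122): 122 + j959 → |·| = √(122²+959²) = √934565 ≈ 966.73, ∠ = arctan(959/122) ≈ 82.75°
pole (s+428): 428 + j959 → |·| = √(428²+959²) = √1102865 ≈ 1050.2, ∠ = arctan(959/428) ≈ 65.95°
|G| = 50 · 1385.5 / 1.0153e+06 ≈ 0.068231

0.0682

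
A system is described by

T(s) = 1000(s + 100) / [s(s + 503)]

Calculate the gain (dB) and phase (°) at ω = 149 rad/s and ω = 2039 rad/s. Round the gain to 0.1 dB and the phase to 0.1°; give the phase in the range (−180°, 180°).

At s = jω = j149:
zero (s+100): 100 + j149 → |·| = √(100²+149²) = √32201 ≈ 179.45, ∠ = arctan(149/100) ≈ 56.13°
pole (s+503): 503 + j149 → |·| = √(503²+149²) = √275210 ≈ 524.6, ∠ = arctan(149/503) ≈ 16.50°
pole at origin: |s| = 149, ∠ = 90.00° (in denominator)
|T| = 1000 · 179.45 / 78165 ≈ 2.2958
Gain = 20 log₁₀(2.2958) ≈ 7.22 dB
∠T = 56.13° − 106.50° = -50.37°

At s = jω = j2039:
zero (s+100): 100 + j2039 → |·| = √(100²+2039²) = √4167521 ≈ 2041.5, ∠ = arctan(2039/100) ≈ 87.19°
pole (s+503): 503 + j2039 → |·| = √(503²+2039²) = √4410530 ≈ 2100.1, ∠ = arctan(2039/503) ≈ 76.14°
pole at origin: |s| = 2039, ∠ = 90.00° (in denominator)
|T| = 1000 · 2041.5 / 4.2821e+06 ≈ 0.47675
Gain = 20 log₁₀(0.47675) ≈ -6.43 dB
∠T = 87.19° − 166.14° = -78.95°

ω = 149: 7.2 dB, -50.4°; ω = 2039: -6.4 dB, -79.0°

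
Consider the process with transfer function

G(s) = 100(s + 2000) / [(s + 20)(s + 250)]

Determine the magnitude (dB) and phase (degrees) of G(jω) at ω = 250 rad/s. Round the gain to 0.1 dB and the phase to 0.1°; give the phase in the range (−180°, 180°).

7.1 dB, -123.3°

At s = jω = j250:
zero (s+2000): 2000 + j250 → |·| = √(2000²+250²) = √4062500 ≈ 2015.6, ∠ = arctan(250/2000) ≈ 7.13°
pole (s+20): 20 + j250 → |·| = √(20²+250²) = √62900 ≈ 250.8, ∠ = arctan(250/20) ≈ 85.43°
pole (s+250): 250 + j250 → |·| = √(250²+250²) = √125000 ≈ 353.55, ∠ = arctan(250/250) ≈ 45.00°
|G| = 100 · 2015.6 / 88670 ≈ 2.2731
Gain = 20 log₁₀(2.2731) ≈ 7.13 dB
∠G = 7.13° − 130.43° = -123.30°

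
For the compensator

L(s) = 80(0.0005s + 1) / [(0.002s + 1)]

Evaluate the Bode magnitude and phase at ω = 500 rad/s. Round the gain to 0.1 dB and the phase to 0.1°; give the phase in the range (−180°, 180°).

35.3 dB, -31.0°

At ω = 500 rad/s:
zero (1 + j500·0.0005) = 1 + j0.25 → |·| ≈ 1.0308, ∠ ≈ 14.04°
pole (1 + j500·0.002) = 1 + j1 → |·| ≈ 1.4142, ∠ ≈ 45.00°
|L| = 80 · 1.0308 / (1.4142) ≈ 58.311
Gain = 20 log₁₀(58.311) ≈ 35.32 dB
∠L = (14.04°) − (45.00°) = -30.96°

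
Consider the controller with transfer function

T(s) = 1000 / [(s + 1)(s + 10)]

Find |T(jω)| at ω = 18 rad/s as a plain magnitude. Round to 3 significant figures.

2.69

At s = jω = j18:
pole (s+1): 1 + j18 → |·| = √(1²+18²) = √325 ≈ 18.028, ∠ = arctan(18/1) ≈ 86.82°
pole (s+10): 10 + j18 → |·| = √(10²+18²) = √424 ≈ 20.591, ∠ = arctan(18/10) ≈ 60.95°
|T| = 1000 / 371.21 ≈ 2.6939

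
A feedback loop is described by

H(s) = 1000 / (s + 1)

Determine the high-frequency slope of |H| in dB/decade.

Each pole contributes −20 dB/decade at high frequency; each zero contributes +20 dB/decade.
Net: 0 zero(s) − 1 pole(s) → -20 dB/decade.

-20 dB/decade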